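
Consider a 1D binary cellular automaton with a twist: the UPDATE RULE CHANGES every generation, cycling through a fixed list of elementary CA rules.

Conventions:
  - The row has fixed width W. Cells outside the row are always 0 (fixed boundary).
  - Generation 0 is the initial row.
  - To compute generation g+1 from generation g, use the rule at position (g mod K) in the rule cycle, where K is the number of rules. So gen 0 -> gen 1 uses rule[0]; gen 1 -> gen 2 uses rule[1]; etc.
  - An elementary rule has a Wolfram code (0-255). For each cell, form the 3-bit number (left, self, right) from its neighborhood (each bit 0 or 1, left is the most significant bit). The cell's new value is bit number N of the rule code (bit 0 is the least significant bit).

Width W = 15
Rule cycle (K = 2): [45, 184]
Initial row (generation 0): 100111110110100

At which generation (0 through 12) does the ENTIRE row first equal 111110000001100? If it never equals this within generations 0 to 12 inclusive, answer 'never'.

Answer: never

Derivation:
Gen 0: 100111110110100
Gen 1 (rule 45): 100100001101101
Gen 2 (rule 184): 010010001011010
Gen 3 (rule 45): 010010101110110
Gen 4 (rule 184): 001001011101101
Gen 5 (rule 45): 101001110011011
Gen 6 (rule 184): 010101101010110
Gen 7 (rule 45): 011111011111100
Gen 8 (rule 184): 011110111111010
Gen 9 (rule 45): 010001100000110
Gen 10 (rule 184): 001001010000101
Gen 11 (rule 45): 101001110110111
Gen 12 (rule 184): 010101101101110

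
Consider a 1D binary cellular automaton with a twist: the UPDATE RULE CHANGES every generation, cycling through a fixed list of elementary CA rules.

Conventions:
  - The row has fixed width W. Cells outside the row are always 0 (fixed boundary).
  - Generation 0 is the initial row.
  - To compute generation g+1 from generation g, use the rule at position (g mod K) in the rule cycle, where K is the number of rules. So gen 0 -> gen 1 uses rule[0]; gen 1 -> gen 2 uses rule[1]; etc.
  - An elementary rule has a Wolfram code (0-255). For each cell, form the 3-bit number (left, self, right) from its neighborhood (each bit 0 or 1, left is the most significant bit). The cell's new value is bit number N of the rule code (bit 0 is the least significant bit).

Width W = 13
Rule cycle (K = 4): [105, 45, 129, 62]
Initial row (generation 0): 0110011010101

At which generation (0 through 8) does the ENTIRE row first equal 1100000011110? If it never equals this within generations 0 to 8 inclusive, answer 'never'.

Answer: 8

Derivation:
Gen 0: 0110011010101
Gen 1 (rule 105): 0110011101010
Gen 2 (rule 45): 0100010011110
Gen 3 (rule 129): 0001000001100
Gen 4 (rule 62): 0011100011010
Gen 5 (rule 105): 1010101011100
Gen 6 (rule 45): 1111111110001
Gen 7 (rule 129): 0111111100100
Gen 8 (rule 62): 1100000011110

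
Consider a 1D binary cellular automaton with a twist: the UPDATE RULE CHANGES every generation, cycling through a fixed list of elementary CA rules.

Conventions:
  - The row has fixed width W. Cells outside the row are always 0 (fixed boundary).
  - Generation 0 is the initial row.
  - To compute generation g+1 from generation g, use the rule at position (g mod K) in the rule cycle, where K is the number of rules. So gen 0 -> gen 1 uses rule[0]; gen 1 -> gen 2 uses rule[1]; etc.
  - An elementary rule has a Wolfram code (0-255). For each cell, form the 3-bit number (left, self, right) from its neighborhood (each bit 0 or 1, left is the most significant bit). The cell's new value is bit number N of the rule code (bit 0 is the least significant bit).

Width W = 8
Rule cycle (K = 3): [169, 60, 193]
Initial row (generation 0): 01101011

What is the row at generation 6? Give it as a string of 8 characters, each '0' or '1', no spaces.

Answer: 01100000

Derivation:
Gen 0: 01101011
Gen 1 (rule 169): 01010110
Gen 2 (rule 60): 01111101
Gen 3 (rule 193): 00111100
Gen 4 (rule 169): 10111001
Gen 5 (rule 60): 11100101
Gen 6 (rule 193): 01100000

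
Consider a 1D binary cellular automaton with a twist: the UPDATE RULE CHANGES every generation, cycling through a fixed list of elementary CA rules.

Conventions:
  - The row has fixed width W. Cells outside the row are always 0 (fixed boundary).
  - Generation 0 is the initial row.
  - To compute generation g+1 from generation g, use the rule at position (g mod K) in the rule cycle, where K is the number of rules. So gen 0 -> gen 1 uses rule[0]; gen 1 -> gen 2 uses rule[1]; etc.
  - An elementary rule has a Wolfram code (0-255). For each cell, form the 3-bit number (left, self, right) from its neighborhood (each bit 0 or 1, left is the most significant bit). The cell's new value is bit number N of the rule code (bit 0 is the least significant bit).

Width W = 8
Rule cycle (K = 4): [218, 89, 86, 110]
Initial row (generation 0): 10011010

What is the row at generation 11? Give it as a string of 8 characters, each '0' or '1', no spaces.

Answer: 01011011

Derivation:
Gen 0: 10011010
Gen 1 (rule 218): 01111001
Gen 2 (rule 89): 01001100
Gen 3 (rule 86): 11110110
Gen 4 (rule 110): 10011110
Gen 5 (rule 218): 01111111
Gen 6 (rule 89): 01000001
Gen 7 (rule 86): 11100011
Gen 8 (rule 110): 10100111
Gen 9 (rule 218): 00011111
Gen 10 (rule 89): 11010001
Gen 11 (rule 86): 01011011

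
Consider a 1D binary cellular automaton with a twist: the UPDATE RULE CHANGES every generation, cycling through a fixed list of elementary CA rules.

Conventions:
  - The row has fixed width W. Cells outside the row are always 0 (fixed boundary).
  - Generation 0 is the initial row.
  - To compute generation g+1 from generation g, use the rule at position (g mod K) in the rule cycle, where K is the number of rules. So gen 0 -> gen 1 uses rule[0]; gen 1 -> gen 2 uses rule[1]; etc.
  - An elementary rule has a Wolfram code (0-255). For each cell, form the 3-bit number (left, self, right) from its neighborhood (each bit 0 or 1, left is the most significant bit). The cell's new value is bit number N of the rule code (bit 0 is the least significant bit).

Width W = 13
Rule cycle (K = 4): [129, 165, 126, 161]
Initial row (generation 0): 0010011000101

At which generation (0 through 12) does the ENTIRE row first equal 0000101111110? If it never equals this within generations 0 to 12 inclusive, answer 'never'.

Answer: never

Derivation:
Gen 0: 0010011000101
Gen 1 (rule 129): 1000000010000
Gen 2 (rule 165): 1011111010111
Gen 3 (rule 126): 1110001111101
Gen 4 (rule 161): 0100100111010
Gen 5 (rule 129): 0000000010000
Gen 6 (rule 165): 1111111010111
Gen 7 (rule 126): 1000001111101
Gen 8 (rule 161): 0011100111010
Gen 9 (rule 129): 1001000010000
Gen 10 (rule 165): 1001011010111
Gen 11 (rule 126): 1111111111101
Gen 12 (rule 161): 0111111111010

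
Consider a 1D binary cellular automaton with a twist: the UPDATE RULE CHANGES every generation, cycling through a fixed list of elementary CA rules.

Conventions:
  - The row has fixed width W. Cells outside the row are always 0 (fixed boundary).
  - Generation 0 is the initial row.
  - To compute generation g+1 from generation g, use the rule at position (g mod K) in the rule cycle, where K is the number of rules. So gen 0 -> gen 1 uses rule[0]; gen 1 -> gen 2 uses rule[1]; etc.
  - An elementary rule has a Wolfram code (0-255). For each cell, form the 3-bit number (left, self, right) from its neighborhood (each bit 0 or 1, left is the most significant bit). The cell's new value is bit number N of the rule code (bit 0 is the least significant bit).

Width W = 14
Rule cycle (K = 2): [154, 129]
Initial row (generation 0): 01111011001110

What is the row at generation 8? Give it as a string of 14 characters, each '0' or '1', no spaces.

Answer: 00000110000001

Derivation:
Gen 0: 01111011001110
Gen 1 (rule 154): 11110010111101
Gen 2 (rule 129): 01100000011000
Gen 3 (rule 154): 11010000110100
Gen 4 (rule 129): 00000110000001
Gen 5 (rule 154): 00001101000010
Gen 6 (rule 129): 11100000011000
Gen 7 (rule 154): 11010000110100
Gen 8 (rule 129): 00000110000001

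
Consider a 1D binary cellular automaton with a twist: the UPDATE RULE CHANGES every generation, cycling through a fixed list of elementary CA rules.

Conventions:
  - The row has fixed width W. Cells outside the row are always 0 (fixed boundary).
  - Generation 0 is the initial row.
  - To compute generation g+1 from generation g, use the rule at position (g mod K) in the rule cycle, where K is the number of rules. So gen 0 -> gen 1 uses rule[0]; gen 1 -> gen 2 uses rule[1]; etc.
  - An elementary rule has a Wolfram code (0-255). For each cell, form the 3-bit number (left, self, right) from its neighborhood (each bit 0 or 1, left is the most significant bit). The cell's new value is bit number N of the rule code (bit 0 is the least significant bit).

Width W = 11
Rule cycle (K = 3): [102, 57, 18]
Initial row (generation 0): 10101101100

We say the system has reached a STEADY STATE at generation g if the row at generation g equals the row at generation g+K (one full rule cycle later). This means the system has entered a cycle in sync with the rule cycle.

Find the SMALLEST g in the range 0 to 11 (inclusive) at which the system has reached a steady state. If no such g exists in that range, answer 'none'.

Gen 0: 10101101100
Gen 1 (rule 102): 11110110100
Gen 2 (rule 57): 10001101011
Gen 3 (rule 18): 01010000000
Gen 4 (rule 102): 11110000000
Gen 5 (rule 57): 10001111111
Gen 6 (rule 18): 01010000000
Gen 7 (rule 102): 11110000000
Gen 8 (rule 57): 10001111111
Gen 9 (rule 18): 01010000000
Gen 10 (rule 102): 11110000000
Gen 11 (rule 57): 10001111111
Gen 12 (rule 18): 01010000000
Gen 13 (rule 102): 11110000000
Gen 14 (rule 57): 10001111111

Answer: 3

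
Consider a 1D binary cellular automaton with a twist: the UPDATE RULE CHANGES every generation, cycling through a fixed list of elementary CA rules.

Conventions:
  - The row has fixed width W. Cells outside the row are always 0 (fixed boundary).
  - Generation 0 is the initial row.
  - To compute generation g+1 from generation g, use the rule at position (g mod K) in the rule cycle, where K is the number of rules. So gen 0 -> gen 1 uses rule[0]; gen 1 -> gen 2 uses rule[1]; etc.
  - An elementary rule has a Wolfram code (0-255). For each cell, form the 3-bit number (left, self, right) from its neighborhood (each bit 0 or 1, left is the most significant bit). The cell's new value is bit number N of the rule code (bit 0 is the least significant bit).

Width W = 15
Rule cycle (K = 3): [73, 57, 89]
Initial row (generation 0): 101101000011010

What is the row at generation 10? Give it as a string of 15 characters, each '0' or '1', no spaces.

Answer: 110111011000100

Derivation:
Gen 0: 101101000011010
Gen 1 (rule 73): 001100011011000
Gen 2 (rule 57): 101011010110111
Gen 3 (rule 89): 000011000110101
Gen 4 (rule 73): 111011010110000
Gen 5 (rule 57): 100110101101111
Gen 6 (rule 89): 010110001101001
Gen 7 (rule 73): 000110101100000
Gen 8 (rule 57): 110101011011111
Gen 9 (rule 89): 110000011010001
Gen 10 (rule 73): 110111011000100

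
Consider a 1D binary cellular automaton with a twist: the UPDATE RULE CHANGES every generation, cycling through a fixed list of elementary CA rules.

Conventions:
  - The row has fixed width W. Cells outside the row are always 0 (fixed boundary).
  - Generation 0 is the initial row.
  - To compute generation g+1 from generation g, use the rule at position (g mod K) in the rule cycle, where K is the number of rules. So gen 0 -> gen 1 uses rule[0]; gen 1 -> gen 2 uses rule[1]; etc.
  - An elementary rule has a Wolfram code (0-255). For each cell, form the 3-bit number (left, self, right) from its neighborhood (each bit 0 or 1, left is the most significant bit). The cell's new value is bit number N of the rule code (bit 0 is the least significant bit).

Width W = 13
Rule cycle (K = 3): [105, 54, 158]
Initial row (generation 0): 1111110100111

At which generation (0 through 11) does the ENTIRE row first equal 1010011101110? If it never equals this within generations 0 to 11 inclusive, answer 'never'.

Answer: 9

Derivation:
Gen 0: 1111110100111
Gen 1 (rule 105): 1000011000101
Gen 2 (rule 54): 1100100101111
Gen 3 (rule 158): 1011111101110
Gen 4 (rule 105): 0110000111010
Gen 5 (rule 54): 1001001000111
Gen 6 (rule 158): 1111111101110
Gen 7 (rule 105): 1000000111010
Gen 8 (rule 54): 1100001000111
Gen 9 (rule 158): 1010011101110
Gen 10 (rule 105): 0100010111010
Gen 11 (rule 54): 1110111000111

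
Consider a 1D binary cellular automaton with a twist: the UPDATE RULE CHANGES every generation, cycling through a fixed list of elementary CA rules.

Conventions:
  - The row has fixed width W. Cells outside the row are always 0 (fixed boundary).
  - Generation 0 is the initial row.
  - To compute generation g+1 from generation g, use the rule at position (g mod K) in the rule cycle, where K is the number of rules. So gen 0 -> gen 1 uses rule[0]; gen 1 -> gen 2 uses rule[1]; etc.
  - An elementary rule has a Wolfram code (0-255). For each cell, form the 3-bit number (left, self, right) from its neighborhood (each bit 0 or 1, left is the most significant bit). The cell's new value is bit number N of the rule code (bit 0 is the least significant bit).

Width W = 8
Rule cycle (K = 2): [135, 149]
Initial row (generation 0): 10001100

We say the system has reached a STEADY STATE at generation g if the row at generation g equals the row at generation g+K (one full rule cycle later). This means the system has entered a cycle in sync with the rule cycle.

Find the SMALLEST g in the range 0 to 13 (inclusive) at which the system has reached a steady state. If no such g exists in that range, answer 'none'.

Answer: 1

Derivation:
Gen 0: 10001100
Gen 1 (rule 135): 10110001
Gen 2 (rule 149): 10001101
Gen 3 (rule 135): 10110001
Gen 4 (rule 149): 10001101
Gen 5 (rule 135): 10110001
Gen 6 (rule 149): 10001101
Gen 7 (rule 135): 10110001
Gen 8 (rule 149): 10001101
Gen 9 (rule 135): 10110001
Gen 10 (rule 149): 10001101
Gen 11 (rule 135): 10110001
Gen 12 (rule 149): 10001101
Gen 13 (rule 135): 10110001
Gen 14 (rule 149): 10001101
Gen 15 (rule 135): 10110001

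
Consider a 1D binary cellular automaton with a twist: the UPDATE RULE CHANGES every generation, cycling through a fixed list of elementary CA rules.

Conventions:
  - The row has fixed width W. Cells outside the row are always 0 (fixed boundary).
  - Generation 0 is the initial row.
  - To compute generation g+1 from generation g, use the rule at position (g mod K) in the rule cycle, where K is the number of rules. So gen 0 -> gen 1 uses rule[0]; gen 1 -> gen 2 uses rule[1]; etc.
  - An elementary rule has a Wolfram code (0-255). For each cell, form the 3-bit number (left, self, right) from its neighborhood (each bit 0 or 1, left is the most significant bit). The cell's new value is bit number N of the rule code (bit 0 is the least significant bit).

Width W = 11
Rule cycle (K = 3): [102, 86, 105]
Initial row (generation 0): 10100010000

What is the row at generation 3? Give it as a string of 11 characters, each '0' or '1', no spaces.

Answer: 10101111011

Derivation:
Gen 0: 10100010000
Gen 1 (rule 102): 11100110000
Gen 2 (rule 86): 00111011000
Gen 3 (rule 105): 10101111011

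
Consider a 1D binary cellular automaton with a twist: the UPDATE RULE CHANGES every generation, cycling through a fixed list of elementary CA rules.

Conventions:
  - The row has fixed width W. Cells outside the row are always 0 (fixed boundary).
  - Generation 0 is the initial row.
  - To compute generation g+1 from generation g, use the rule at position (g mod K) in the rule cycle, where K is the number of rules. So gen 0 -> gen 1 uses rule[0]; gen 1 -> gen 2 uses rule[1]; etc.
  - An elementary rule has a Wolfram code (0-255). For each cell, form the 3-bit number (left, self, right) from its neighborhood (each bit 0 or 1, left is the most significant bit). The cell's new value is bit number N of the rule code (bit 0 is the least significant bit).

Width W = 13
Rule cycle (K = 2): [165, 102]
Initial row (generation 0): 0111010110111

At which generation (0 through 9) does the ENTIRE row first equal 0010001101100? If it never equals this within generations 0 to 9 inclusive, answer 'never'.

Gen 0: 0111010110111
Gen 1 (rule 165): 0010111001010
Gen 2 (rule 102): 0111001011110
Gen 3 (rule 165): 0010001101100
Gen 4 (rule 102): 0110010110100
Gen 5 (rule 165): 0000011001101
Gen 6 (rule 102): 0000101010111
Gen 7 (rule 165): 1110111111010
Gen 8 (rule 102): 0011000001110
Gen 9 (rule 165): 1000011100100

Answer: 3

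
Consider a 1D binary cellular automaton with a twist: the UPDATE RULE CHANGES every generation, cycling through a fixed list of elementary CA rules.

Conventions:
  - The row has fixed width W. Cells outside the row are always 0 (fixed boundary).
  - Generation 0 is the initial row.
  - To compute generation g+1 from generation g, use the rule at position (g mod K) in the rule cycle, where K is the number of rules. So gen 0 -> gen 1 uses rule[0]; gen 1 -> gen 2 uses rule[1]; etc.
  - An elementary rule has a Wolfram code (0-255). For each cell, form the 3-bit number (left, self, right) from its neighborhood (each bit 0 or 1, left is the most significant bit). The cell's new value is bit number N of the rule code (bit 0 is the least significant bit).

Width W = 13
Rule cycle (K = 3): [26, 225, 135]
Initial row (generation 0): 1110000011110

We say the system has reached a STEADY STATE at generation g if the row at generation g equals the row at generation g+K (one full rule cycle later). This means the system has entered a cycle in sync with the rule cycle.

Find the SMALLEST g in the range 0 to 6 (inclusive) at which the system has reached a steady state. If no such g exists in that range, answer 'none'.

Gen 0: 1110000011110
Gen 1 (rule 26): 1001000110001
Gen 2 (rule 225): 0000010010100
Gen 3 (rule 135): 1111110110101
Gen 4 (rule 26): 1000000100000
Gen 5 (rule 225): 0011110001111
Gen 6 (rule 135): 1101100110110
Gen 7 (rule 26): 1001011100101
Gen 8 (rule 225): 0000101100010
Gen 9 (rule 135): 1111100001110

Answer: none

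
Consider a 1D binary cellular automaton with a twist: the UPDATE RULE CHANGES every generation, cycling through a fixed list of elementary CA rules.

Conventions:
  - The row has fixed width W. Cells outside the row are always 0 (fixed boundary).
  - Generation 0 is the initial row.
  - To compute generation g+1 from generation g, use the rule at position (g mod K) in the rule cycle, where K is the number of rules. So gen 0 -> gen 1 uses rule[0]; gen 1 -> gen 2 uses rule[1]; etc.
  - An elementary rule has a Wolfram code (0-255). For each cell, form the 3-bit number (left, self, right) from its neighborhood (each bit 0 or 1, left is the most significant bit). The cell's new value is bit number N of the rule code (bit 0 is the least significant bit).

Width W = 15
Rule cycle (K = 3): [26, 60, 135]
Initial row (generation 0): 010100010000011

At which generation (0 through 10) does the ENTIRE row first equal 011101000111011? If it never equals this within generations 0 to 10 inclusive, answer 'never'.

Gen 0: 010100010000011
Gen 1 (rule 26): 100010101000110
Gen 2 (rule 60): 110011111100101
Gen 3 (rule 135): 000101111001101
Gen 4 (rule 26): 001001000111000
Gen 5 (rule 60): 001101100100100
Gen 6 (rule 135): 110000001101101
Gen 7 (rule 26): 101000011001000
Gen 8 (rule 60): 111100010101100
Gen 9 (rule 135): 011001110100001
Gen 10 (rule 26): 110111000010010

Answer: never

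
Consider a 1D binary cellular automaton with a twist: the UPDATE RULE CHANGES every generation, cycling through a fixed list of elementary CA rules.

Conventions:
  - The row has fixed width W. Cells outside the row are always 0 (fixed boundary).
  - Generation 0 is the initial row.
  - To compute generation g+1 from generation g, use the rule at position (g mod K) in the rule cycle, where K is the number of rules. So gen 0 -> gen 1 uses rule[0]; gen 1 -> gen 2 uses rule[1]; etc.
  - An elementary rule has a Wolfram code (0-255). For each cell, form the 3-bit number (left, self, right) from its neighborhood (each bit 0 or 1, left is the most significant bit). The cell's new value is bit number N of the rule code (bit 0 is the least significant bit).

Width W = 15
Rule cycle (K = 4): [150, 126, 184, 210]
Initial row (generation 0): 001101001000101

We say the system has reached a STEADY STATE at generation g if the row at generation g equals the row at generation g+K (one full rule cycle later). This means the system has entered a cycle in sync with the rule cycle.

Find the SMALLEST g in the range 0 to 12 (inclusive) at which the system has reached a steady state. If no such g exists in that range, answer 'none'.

Answer: none

Derivation:
Gen 0: 001101001000101
Gen 1 (rule 150): 010001111101101
Gen 2 (rule 126): 111011000111111
Gen 3 (rule 184): 110110100111110
Gen 4 (rule 210): 010010011011111
Gen 5 (rule 150): 111111100001110
Gen 6 (rule 126): 100000110011011
Gen 7 (rule 184): 010000101010110
Gen 8 (rule 210): 101001000000011
Gen 9 (rule 150): 101111100000100
Gen 10 (rule 126): 111000110001110
Gen 11 (rule 184): 110100101001101
Gen 12 (rule 210): 010011000110100
Gen 13 (rule 150): 111100101000110
Gen 14 (rule 126): 100111111101111
Gen 15 (rule 184): 010111111011110
Gen 16 (rule 210): 100011111001111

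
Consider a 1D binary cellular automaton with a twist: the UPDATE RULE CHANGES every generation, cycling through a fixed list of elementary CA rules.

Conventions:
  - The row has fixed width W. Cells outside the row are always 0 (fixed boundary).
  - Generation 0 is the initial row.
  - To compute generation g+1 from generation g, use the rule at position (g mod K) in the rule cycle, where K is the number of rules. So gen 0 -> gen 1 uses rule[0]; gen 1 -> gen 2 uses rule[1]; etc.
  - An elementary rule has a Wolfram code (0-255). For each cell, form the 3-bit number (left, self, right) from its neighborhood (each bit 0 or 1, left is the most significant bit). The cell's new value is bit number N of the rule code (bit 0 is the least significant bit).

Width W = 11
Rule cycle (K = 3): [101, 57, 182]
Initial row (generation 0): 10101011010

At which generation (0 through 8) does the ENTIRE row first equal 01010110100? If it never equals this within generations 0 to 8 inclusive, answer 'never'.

Gen 0: 10101011010
Gen 1 (rule 101): 11111101110
Gen 2 (rule 57): 10000011001
Gen 3 (rule 182): 11000100111
Gen 4 (rule 101): 01010100001
Gen 5 (rule 57): 00101011100
Gen 6 (rule 182): 01111101010
Gen 7 (rule 101): 00000111110
Gen 8 (rule 57): 11110100001

Answer: never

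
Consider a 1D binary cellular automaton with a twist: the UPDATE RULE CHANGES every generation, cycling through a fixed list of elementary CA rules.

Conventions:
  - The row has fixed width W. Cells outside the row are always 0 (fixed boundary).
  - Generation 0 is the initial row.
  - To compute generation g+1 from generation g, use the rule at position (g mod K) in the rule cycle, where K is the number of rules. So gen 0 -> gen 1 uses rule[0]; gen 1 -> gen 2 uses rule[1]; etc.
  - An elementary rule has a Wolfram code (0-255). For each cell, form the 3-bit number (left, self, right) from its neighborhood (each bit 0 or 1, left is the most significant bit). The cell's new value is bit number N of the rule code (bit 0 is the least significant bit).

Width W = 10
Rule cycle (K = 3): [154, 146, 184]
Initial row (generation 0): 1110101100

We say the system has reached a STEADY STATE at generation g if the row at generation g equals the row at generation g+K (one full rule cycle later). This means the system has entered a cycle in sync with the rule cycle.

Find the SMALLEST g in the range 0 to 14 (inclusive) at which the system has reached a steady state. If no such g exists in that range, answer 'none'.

Gen 0: 1110101100
Gen 1 (rule 154): 1100001010
Gen 2 (rule 146): 0010010001
Gen 3 (rule 184): 0001001000
Gen 4 (rule 154): 0010110100
Gen 5 (rule 146): 0100000010
Gen 6 (rule 184): 0010000001
Gen 7 (rule 154): 0101000010
Gen 8 (rule 146): 1000100101
Gen 9 (rule 184): 0100010010
Gen 10 (rule 154): 1010101101
Gen 11 (rule 146): 0000000000
Gen 12 (rule 184): 0000000000
Gen 13 (rule 154): 0000000000
Gen 14 (rule 146): 0000000000
Gen 15 (rule 184): 0000000000
Gen 16 (rule 154): 0000000000
Gen 17 (rule 146): 0000000000

Answer: 11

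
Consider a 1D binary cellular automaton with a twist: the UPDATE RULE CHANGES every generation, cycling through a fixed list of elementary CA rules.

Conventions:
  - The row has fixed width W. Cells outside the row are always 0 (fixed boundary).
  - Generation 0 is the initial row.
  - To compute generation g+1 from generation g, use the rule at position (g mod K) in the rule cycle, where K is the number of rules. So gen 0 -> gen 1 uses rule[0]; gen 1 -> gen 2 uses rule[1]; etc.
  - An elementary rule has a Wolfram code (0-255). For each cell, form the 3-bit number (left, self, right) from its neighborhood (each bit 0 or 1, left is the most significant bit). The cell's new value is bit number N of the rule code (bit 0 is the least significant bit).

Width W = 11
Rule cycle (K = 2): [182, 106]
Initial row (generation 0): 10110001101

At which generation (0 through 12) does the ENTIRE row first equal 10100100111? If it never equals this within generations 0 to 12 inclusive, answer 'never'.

Answer: 12

Derivation:
Gen 0: 10110001101
Gen 1 (rule 182): 11001010011
Gen 2 (rule 106): 11010100111
Gen 3 (rule 182): 00111111010
Gen 4 (rule 106): 01100001100
Gen 5 (rule 182): 10010010010
Gen 6 (rule 106): 00100100100
Gen 7 (rule 182): 01111111110
Gen 8 (rule 106): 11000000010
Gen 9 (rule 182): 00100000111
Gen 10 (rule 106): 01000001101
Gen 11 (rule 182): 11100010011
Gen 12 (rule 106): 10100100111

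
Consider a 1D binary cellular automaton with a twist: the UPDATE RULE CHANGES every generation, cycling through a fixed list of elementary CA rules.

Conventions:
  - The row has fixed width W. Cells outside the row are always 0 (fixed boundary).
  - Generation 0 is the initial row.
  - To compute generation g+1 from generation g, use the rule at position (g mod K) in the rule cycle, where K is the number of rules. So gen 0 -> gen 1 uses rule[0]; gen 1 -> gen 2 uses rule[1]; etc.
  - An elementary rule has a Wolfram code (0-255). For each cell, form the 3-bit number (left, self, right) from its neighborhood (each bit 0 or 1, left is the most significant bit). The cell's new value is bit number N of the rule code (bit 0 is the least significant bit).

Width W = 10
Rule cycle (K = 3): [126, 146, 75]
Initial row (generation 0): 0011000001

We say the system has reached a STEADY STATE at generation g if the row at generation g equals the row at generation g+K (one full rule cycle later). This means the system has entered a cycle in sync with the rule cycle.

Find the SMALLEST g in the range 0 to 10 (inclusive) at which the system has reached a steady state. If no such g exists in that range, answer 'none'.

Answer: 0

Derivation:
Gen 0: 0011000001
Gen 1 (rule 126): 0111100011
Gen 2 (rule 146): 1011010100
Gen 3 (rule 75): 0011000001
Gen 4 (rule 126): 0111100011
Gen 5 (rule 146): 1011010100
Gen 6 (rule 75): 0011000001
Gen 7 (rule 126): 0111100011
Gen 8 (rule 146): 1011010100
Gen 9 (rule 75): 0011000001
Gen 10 (rule 126): 0111100011
Gen 11 (rule 146): 1011010100
Gen 12 (rule 75): 0011000001
Gen 13 (rule 126): 0111100011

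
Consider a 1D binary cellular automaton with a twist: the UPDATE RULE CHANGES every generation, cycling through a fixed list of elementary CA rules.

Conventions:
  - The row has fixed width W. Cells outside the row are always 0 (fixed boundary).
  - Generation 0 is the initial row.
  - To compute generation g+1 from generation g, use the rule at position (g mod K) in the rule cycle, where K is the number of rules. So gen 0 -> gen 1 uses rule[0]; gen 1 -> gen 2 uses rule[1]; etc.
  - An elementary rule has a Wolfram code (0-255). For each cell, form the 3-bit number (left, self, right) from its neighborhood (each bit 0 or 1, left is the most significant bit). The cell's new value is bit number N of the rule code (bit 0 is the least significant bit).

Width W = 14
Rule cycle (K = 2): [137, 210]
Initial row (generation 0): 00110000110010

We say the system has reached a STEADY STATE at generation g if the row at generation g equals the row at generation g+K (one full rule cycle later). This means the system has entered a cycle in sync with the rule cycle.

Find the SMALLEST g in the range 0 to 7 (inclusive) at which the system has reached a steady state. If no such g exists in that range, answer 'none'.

Gen 0: 00110000110010
Gen 1 (rule 137): 10100110100000
Gen 2 (rule 210): 00011010010000
Gen 3 (rule 137): 11010000000111
Gen 4 (rule 210): 01001000001011
Gen 5 (rule 137): 00000011100010
Gen 6 (rule 210): 00000101110101
Gen 7 (rule 137): 11110001100000
Gen 8 (rule 210): 01111010110000
Gen 9 (rule 137): 01110000100111

Answer: none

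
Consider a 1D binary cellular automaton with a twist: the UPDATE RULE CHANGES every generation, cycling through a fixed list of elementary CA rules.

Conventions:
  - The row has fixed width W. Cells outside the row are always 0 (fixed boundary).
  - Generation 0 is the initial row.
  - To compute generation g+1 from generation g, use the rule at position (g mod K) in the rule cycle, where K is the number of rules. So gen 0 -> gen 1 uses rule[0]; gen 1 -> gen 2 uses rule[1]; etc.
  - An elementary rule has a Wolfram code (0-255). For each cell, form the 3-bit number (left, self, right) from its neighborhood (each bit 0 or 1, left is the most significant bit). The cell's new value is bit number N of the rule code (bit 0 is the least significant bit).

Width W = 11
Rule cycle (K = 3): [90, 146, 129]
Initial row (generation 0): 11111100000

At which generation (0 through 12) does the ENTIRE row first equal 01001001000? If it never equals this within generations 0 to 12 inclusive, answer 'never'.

Answer: 2

Derivation:
Gen 0: 11111100000
Gen 1 (rule 90): 10000110000
Gen 2 (rule 146): 01001001000
Gen 3 (rule 129): 00000000011
Gen 4 (rule 90): 00000000111
Gen 5 (rule 146): 00000001010
Gen 6 (rule 129): 11111100000
Gen 7 (rule 90): 10000110000
Gen 8 (rule 146): 01001001000
Gen 9 (rule 129): 00000000011
Gen 10 (rule 90): 00000000111
Gen 11 (rule 146): 00000001010
Gen 12 (rule 129): 11111100000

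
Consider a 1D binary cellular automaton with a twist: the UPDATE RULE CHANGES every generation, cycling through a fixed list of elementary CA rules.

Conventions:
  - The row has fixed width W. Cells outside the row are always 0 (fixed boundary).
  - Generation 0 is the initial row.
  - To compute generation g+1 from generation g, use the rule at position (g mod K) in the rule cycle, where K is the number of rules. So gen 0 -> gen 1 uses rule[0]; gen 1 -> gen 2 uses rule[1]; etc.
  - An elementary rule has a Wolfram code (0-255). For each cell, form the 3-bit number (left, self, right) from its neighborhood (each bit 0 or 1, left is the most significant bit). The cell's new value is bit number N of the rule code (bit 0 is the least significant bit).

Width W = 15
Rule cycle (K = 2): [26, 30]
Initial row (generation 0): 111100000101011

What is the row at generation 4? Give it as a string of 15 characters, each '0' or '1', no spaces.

Answer: 111110111110010

Derivation:
Gen 0: 111100000101011
Gen 1 (rule 26): 100010001000010
Gen 2 (rule 30): 110111011100111
Gen 3 (rule 26): 100100010011100
Gen 4 (rule 30): 111110111110010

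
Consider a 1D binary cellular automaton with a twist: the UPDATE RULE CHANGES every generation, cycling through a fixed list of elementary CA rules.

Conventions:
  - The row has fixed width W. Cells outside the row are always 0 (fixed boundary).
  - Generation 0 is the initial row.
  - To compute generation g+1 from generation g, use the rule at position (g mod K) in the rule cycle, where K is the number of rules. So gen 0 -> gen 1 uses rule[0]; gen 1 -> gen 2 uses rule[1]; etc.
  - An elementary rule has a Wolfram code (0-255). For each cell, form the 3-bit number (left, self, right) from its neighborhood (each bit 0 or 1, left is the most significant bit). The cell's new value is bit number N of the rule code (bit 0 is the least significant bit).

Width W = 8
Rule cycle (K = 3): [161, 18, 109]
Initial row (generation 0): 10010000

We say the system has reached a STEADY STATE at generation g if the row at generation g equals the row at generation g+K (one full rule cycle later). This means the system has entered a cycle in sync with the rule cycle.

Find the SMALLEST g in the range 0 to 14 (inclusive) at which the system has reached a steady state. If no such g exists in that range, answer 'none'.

Answer: 4

Derivation:
Gen 0: 10010000
Gen 1 (rule 161): 00000111
Gen 2 (rule 18): 00001000
Gen 3 (rule 109): 11101011
Gen 4 (rule 161): 01010100
Gen 5 (rule 18): 10000010
Gen 6 (rule 109): 10111010
Gen 7 (rule 161): 01010100
Gen 8 (rule 18): 10000010
Gen 9 (rule 109): 10111010
Gen 10 (rule 161): 01010100
Gen 11 (rule 18): 10000010
Gen 12 (rule 109): 10111010
Gen 13 (rule 161): 01010100
Gen 14 (rule 18): 10000010
Gen 15 (rule 109): 10111010
Gen 16 (rule 161): 01010100
Gen 17 (rule 18): 10000010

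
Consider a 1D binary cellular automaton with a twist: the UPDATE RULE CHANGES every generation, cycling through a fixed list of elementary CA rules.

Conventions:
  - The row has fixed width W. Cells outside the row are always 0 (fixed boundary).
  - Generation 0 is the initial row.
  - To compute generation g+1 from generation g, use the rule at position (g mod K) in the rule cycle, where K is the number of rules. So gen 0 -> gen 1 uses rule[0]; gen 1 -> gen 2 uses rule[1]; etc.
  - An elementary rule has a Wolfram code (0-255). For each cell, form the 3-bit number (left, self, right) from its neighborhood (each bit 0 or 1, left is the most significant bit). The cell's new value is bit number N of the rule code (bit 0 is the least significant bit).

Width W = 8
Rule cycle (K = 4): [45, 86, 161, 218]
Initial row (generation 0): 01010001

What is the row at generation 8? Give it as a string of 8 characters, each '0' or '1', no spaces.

Answer: 01000001

Derivation:
Gen 0: 01010001
Gen 1 (rule 45): 01110101
Gen 2 (rule 86): 10010101
Gen 3 (rule 161): 00001010
Gen 4 (rule 218): 00010001
Gen 5 (rule 45): 11010101
Gen 6 (rule 86): 01010101
Gen 7 (rule 161): 00101010
Gen 8 (rule 218): 01000001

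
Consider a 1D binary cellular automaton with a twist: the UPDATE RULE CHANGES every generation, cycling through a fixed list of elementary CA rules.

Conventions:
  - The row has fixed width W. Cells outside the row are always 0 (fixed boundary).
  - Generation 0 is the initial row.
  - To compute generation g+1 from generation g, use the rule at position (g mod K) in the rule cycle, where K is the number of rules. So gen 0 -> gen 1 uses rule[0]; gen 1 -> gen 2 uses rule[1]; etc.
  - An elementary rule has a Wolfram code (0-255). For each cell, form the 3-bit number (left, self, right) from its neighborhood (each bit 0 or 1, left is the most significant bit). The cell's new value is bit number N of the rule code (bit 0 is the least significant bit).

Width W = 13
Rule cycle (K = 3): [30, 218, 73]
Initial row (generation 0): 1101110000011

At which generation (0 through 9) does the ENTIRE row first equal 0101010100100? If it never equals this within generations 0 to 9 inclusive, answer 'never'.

Answer: never

Derivation:
Gen 0: 1101110000011
Gen 1 (rule 30): 1001001000110
Gen 2 (rule 218): 0110110101111
Gen 3 (rule 73): 0110110001001
Gen 4 (rule 30): 1100101011111
Gen 5 (rule 218): 1111000011111
Gen 6 (rule 73): 1001011010001
Gen 7 (rule 30): 1111010011011
Gen 8 (rule 218): 1111001111011
Gen 9 (rule 73): 1001001001011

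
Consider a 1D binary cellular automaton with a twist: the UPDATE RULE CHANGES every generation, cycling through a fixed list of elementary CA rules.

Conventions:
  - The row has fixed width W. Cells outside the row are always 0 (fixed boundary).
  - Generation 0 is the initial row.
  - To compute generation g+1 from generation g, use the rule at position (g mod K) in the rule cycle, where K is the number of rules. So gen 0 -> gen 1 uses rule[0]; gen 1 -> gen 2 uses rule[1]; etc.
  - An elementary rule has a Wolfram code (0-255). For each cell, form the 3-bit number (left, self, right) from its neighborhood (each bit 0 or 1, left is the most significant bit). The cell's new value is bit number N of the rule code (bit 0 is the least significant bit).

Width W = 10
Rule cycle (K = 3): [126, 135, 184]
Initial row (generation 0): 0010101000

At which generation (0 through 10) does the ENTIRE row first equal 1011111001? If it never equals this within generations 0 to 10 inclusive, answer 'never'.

Gen 0: 0010101000
Gen 1 (rule 126): 0111111100
Gen 2 (rule 135): 1011111001
Gen 3 (rule 184): 0111110100
Gen 4 (rule 126): 1100011110
Gen 5 (rule 135): 0001101100
Gen 6 (rule 184): 0001011010
Gen 7 (rule 126): 0011111111
Gen 8 (rule 135): 1101111110
Gen 9 (rule 184): 1011111101
Gen 10 (rule 126): 1110000111

Answer: 2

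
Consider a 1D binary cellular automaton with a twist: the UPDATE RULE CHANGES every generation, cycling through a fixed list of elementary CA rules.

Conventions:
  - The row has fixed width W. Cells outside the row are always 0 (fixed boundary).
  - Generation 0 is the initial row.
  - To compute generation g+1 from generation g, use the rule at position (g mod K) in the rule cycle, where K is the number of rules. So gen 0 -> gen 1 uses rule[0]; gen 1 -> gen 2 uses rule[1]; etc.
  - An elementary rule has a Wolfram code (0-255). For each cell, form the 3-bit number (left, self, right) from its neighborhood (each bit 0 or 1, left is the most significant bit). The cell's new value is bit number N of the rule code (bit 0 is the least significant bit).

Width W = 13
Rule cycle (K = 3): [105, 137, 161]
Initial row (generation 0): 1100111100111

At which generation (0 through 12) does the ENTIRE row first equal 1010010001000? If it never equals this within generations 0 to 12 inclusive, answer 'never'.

Gen 0: 1100111100111
Gen 1 (rule 105): 1100100100101
Gen 2 (rule 137): 1000000000000
Gen 3 (rule 161): 0011111111111
Gen 4 (rule 105): 1010000000001
Gen 5 (rule 137): 0000111111100
Gen 6 (rule 161): 1110011111001
Gen 7 (rule 105): 1010010001000
Gen 8 (rule 137): 0000000100011
Gen 9 (rule 161): 1111110001000
Gen 10 (rule 105): 1000010100011
Gen 11 (rule 137): 0011000001010
Gen 12 (rule 161): 1000011100100

Answer: 7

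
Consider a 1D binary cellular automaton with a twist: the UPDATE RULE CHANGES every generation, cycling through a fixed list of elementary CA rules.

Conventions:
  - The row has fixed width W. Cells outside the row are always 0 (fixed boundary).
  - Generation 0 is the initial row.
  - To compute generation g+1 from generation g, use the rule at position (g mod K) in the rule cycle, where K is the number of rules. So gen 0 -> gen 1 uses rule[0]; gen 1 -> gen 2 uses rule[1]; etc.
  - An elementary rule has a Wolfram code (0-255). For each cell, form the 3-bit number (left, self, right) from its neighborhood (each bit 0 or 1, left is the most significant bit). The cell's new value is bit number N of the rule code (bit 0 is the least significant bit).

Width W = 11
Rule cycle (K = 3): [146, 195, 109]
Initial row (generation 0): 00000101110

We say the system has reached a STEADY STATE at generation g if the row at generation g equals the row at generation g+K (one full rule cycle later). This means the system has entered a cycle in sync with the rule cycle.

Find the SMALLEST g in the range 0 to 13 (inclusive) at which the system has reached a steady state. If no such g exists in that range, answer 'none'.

Answer: none

Derivation:
Gen 0: 00000101110
Gen 1 (rule 146): 00001000101
Gen 2 (rule 195): 11110011000
Gen 3 (rule 109): 10010011011
Gen 4 (rule 146): 01101100000
Gen 5 (rule 195): 10100101111
Gen 6 (rule 109): 11100111001
Gen 7 (rule 146): 01011010110
Gen 8 (rule 195): 10001000010
Gen 9 (rule 109): 10101011010
Gen 10 (rule 146): 00000000001
Gen 11 (rule 195): 11111111110
Gen 12 (rule 109): 10000000010
Gen 13 (rule 146): 01000000101
Gen 14 (rule 195): 10011111000
Gen 15 (rule 109): 10010001011
Gen 16 (rule 146): 01101010000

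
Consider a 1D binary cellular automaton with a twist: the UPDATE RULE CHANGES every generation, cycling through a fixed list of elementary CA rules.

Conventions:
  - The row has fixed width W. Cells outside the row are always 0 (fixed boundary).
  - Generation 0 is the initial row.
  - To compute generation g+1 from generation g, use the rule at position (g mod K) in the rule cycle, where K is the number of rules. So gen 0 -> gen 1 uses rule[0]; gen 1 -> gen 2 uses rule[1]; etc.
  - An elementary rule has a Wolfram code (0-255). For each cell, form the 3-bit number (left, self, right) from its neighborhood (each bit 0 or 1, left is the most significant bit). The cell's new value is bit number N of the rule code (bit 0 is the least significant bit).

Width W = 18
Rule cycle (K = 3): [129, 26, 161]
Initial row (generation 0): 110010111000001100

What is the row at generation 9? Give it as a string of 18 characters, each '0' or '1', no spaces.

Answer: 001100010101010000

Derivation:
Gen 0: 110010111000001100
Gen 1 (rule 129): 000000010011100001
Gen 2 (rule 26): 000000101110010010
Gen 3 (rule 161): 111110010100000000
Gen 4 (rule 129): 011100000001111111
Gen 5 (rule 26): 110010000011000000
Gen 6 (rule 161): 000000111000011111
Gen 7 (rule 129): 111110010011001110
Gen 8 (rule 26): 100001101110111001
Gen 9 (rule 161): 001100010101010000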